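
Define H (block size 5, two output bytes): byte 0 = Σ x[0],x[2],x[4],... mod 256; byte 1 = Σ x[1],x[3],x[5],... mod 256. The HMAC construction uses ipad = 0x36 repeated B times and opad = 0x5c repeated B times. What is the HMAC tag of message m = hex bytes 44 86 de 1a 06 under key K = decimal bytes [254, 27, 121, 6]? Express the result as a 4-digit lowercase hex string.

Key decimal bytes [254, 27, 121, 6] = fe 1b 79 06 is 4 bytes ≤ B = 5; zero-pad to 5 bytes: K' = fe 1b 79 06 00.
K' ⊕ ipad = c8 2d 4f 30 36.  K' ⊕ opad = a2 47 25 5a 5c.
Inner input = (K'⊕ipad) ∥ m = c8 2d 4f 30 36 ∥ 44 86 de 1a 06.
Inner hash: even-index sum = 493 mod 256 = 237; odd-index sum = 389 mod 256 = 133 → ed 85.
Outer input = (K'⊕opad) ∥ inner = a2 47 25 5a 5c ∥ ed 85.
Outer hash (tag): even-index sum = 424 mod 256 = 168; odd-index sum = 398 mod 256 = 142 → a8 8e.

a88e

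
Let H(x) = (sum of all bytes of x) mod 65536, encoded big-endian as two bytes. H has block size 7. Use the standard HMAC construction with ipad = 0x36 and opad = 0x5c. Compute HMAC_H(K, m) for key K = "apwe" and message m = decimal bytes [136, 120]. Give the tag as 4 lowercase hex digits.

Key "apwe" = 61 70 77 65 is 4 bytes ≤ B = 7; zero-pad to 7 bytes: K' = 61 70 77 65 00 00 00.
K' ⊕ ipad = 57 46 41 53 36 36 36.  K' ⊕ opad = 3d 2c 2b 39 5c 5c 5c.
Inner input = (K'⊕ipad) ∥ m = 57 46 41 53 36 36 36 ∥ 88 78.
Inner hash: sum = 87+70+65+83+54+54+54+136+120 = 723 → 02 d3.
Outer input = (K'⊕opad) ∥ inner = 3d 2c 2b 39 5c 5c 5c ∥ 02 d3.
Outer hash (tag): sum = 61+44+43+57+92+92+92+2+211 = 694 → 02 b6.

02b6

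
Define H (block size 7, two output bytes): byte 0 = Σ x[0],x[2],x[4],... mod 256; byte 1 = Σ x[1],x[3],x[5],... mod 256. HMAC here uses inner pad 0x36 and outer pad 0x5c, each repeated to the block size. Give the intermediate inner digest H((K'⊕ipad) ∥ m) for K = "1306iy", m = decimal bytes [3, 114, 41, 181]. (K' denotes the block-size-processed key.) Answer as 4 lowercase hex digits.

Key "1306iy" = 31 33 30 36 69 79 is 6 bytes ≤ B = 7; zero-pad to 7 bytes: K' = 31 33 30 36 69 79 00.
K' ⊕ ipad = 07 05 06 00 5f 4f 36.
Inner input = 07 05 06 00 5f 4f 36 ∥ 03 72 29 b5.
Inner hash: even-index sum = 457 mod 256 = 201; odd-index sum = 128 mod 256 = 128 → c9 80.

c980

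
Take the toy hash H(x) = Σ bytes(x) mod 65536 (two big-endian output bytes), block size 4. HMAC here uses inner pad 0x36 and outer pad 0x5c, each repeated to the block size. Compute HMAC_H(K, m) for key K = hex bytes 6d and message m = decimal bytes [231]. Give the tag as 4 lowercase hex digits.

Key hex bytes 6d is 1 byte ≤ B = 4; zero-pad to 4 bytes: K' = 6d 00 00 00.
K' ⊕ ipad = 5b 36 36 36.  K' ⊕ opad = 31 5c 5c 5c.
Inner input = (K'⊕ipad) ∥ m = 5b 36 36 36 ∥ e7.
Inner hash: sum = 91+54+54+54+231 = 484 → 01 e4.
Outer input = (K'⊕opad) ∥ inner = 31 5c 5c 5c ∥ 01 e4.
Outer hash (tag): sum = 49+92+92+92+1+228 = 554 → 02 2a.

022a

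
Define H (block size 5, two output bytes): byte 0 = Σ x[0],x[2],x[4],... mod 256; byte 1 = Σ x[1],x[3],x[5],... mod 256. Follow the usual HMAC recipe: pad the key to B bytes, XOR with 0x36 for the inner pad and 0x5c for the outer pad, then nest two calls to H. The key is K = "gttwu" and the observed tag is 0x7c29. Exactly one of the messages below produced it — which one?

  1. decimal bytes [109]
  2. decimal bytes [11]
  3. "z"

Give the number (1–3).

Key "gttwu" = 67 74 74 77 75 is exactly B = 5 bytes: K' = 67 74 74 77 75.
K' ⊕ ipad = 51 42 42 41 43; K' ⊕ opad = 3b 28 28 2b 29.
m1: inner = H(51 42 42 41 43 6d) = d6 f0; tag = H(3b 28 28 2b 29 d6 f0) = 7c29 ← matches
m2: inner = H(51 42 42 41 43 0b) = d6 8e; tag = H(3b 28 28 2b 29 d6 8e) = 1a29
m3: inner = H(51 42 42 41 43 7a) = d6 fd; tag = H(3b 28 28 2b 29 d6 fd) = 8929

1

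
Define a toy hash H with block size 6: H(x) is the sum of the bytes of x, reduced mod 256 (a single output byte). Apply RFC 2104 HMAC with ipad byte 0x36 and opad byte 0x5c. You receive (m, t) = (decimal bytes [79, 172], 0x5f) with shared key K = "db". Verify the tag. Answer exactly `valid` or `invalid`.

Key "db" = 64 62 is 2 bytes ≤ B = 6; zero-pad to 6 bytes: K' = 64 62 00 00 00 00.
K' ⊕ ipad = 52 54 36 36 36 36; K' ⊕ opad = 38 3e 5c 5c 5c 5c.
Inner hash: sum = 82+84+54+54+54+54+79+172 = 633; mod 256 = 121 → 79.
Outer hash (recomputed tag): sum = 56+62+92+92+92+92+121 = 607; mod 256 = 95 → 5f.
Recomputed tag = 5f; claimed = 5f → match.

valid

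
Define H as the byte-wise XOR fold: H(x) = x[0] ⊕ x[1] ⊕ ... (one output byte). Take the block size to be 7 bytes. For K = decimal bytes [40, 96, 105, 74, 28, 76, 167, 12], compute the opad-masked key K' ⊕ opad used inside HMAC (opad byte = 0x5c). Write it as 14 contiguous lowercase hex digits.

cc5c5c5c5c5c5c

Key decimal bytes [40, 96, 105, 74, 28, 76, 167, 12] = 28 60 69 4a 1c 4c a7 0c is 8 bytes > B = 7, so hash it first: H(key) = 90, then zero-pad to 7 bytes: K' = 90 00 00 00 00 00 00.
XOR each byte with 0x5c: 90⊕5c=cc, 00⊕5c=5c, 00⊕5c=5c, 00⊕5c=5c, 00⊕5c=5c, 00⊕5c=5c, 00⊕5c=5c.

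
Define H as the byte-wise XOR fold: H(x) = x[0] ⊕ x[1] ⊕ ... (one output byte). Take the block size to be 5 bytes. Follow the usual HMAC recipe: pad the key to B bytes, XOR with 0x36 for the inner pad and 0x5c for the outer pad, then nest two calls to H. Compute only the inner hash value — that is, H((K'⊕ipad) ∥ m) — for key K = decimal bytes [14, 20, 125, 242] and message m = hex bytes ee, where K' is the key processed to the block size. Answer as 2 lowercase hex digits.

Key decimal bytes [14, 20, 125, 242] = 0e 14 7d f2 is 4 bytes ≤ B = 5; zero-pad to 5 bytes: K' = 0e 14 7d f2 00.
K' ⊕ ipad = 38 22 4b c4 36.
Inner input = 38 22 4b c4 36 ∥ ee.
Inner hash: XOR 38⊕22⊕4b⊕c4⊕36⊕ee = 4d.

4d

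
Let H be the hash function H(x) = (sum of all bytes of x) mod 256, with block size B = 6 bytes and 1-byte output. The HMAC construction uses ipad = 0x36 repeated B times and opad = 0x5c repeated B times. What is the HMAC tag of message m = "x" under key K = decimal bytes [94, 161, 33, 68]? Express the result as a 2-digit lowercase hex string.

b8

Key decimal bytes [94, 161, 33, 68] = 5e a1 21 44 is 4 bytes ≤ B = 6; zero-pad to 6 bytes: K' = 5e a1 21 44 00 00.
K' ⊕ ipad = 68 97 17 72 36 36.  K' ⊕ opad = 02 fd 7d 18 5c 5c.
Inner input = (K'⊕ipad) ∥ m = 68 97 17 72 36 36 ∥ 78.
Inner hash: sum = 104+151+23+114+54+54+120 = 620; mod 256 = 108 → 6c.
Outer input = (K'⊕opad) ∥ inner = 02 fd 7d 18 5c 5c ∥ 6c.
Outer hash (tag): sum = 2+253+125+24+92+92+108 = 696; mod 256 = 184 → b8.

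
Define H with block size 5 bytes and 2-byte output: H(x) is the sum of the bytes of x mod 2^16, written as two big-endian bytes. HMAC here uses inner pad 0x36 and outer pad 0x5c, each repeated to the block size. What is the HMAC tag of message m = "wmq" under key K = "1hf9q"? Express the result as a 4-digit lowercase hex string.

Key "1hf9q" = 31 68 66 39 71 is exactly B = 5 bytes: K' = 31 68 66 39 71.
K' ⊕ ipad = 07 5e 50 0f 47.  K' ⊕ opad = 6d 34 3a 65 2d.
Inner input = (K'⊕ipad) ∥ m = 07 5e 50 0f 47 ∥ 77 6d 71.
Inner hash: sum = 7+94+80+15+71+119+109+113 = 608 → 02 60.
Outer input = (K'⊕opad) ∥ inner = 6d 34 3a 65 2d ∥ 02 60.
Outer hash (tag): sum = 109+52+58+101+45+2+96 = 463 → 01 cf.

01cf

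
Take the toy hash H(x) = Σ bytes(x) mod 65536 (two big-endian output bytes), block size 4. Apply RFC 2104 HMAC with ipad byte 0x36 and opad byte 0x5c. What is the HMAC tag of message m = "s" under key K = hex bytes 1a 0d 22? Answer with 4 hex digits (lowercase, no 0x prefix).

Key hex bytes 1a 0d 22 is 3 bytes ≤ B = 4; zero-pad to 4 bytes: K' = 1a 0d 22 00.
K' ⊕ ipad = 2c 3b 14 36.  K' ⊕ opad = 46 51 7e 5c.
Inner input = (K'⊕ipad) ∥ m = 2c 3b 14 36 ∥ 73.
Inner hash: sum = 44+59+20+54+115 = 292 → 01 24.
Outer input = (K'⊕opad) ∥ inner = 46 51 7e 5c ∥ 01 24.
Outer hash (tag): sum = 70+81+126+92+1+36 = 406 → 01 96.

0196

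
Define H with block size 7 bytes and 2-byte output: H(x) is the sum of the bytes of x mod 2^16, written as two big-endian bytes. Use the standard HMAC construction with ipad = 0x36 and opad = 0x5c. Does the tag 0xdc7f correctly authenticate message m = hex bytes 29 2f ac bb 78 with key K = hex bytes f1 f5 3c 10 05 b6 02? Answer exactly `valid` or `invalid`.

invalid

Key hex bytes f1 f5 3c 10 05 b6 02 is exactly B = 7 bytes: K' = f1 f5 3c 10 05 b6 02.
K' ⊕ ipad = c7 c3 0a 26 33 80 34; K' ⊕ opad = ad a9 60 4c 59 ea 5e.
Inner hash: sum = 199+195+10+38+51+128+52+41+47+172+187+120 = 1240 → 04 d8.
Outer hash (recomputed tag): sum = 173+169+96+76+89+234+94+4+216 = 1151 → 04 7f.
Recomputed tag = 047f; claimed = dc7f → mismatch.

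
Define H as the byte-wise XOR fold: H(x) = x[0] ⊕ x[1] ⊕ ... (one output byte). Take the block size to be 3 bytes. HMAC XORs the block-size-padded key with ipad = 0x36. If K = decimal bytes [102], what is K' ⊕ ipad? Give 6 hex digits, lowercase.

Key decimal bytes [102] = 66 is 1 byte ≤ B = 3; zero-pad to 3 bytes: K' = 66 00 00.
XOR each byte with 0x36: 66⊕36=50, 00⊕36=36, 00⊕36=36.

503636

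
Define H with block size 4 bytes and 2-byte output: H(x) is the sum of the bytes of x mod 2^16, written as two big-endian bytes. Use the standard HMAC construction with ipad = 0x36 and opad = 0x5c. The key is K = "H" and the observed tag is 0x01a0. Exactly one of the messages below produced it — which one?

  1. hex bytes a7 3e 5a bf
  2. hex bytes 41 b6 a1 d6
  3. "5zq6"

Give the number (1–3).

Key "H" = 48 is 1 byte ≤ B = 4; zero-pad to 4 bytes: K' = 48 00 00 00.
K' ⊕ ipad = 7e 36 36 36; K' ⊕ opad = 14 5c 5c 5c.
m1: inner = H(7e 36 36 36 a7 3e 5a bf) = 03 1e; tag = H(14 5c 5c 5c 03 1e) = 0149
m2: inner = H(7e 36 36 36 41 b6 a1 d6) = 03 8e; tag = H(14 5c 5c 5c 03 8e) = 01b9
m3: inner = H(7e 36 36 36 35 7a 71 36) = 02 76; tag = H(14 5c 5c 5c 02 76) = 01a0 ← matches

3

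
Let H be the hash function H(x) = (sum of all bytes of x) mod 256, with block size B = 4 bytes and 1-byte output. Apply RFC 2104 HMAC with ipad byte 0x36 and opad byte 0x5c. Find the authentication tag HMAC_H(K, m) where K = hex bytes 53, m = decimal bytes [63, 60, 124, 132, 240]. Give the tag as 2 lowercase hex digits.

95

Key hex bytes 53 is 1 byte ≤ B = 4; zero-pad to 4 bytes: K' = 53 00 00 00.
K' ⊕ ipad = 65 36 36 36.  K' ⊕ opad = 0f 5c 5c 5c.
Inner input = (K'⊕ipad) ∥ m = 65 36 36 36 ∥ 3f 3c 7c 84 f0.
Inner hash: sum = 101+54+54+54+63+60+124+132+240 = 882; mod 256 = 114 → 72.
Outer input = (K'⊕opad) ∥ inner = 0f 5c 5c 5c ∥ 72.
Outer hash (tag): sum = 15+92+92+92+114 = 405; mod 256 = 149 → 95.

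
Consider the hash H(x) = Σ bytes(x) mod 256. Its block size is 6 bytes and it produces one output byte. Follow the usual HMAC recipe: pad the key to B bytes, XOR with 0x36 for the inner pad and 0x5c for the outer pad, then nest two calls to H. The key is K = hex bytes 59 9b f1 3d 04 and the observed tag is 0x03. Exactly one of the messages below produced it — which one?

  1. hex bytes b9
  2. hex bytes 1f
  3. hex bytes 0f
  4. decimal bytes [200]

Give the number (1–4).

2

Key hex bytes 59 9b f1 3d 04 is 5 bytes ≤ B = 6; zero-pad to 6 bytes: K' = 59 9b f1 3d 04 00.
K' ⊕ ipad = 6f ad c7 0b 32 36; K' ⊕ opad = 05 c7 ad 61 58 5c.
m1: inner = H(6f ad c7 0b 32 36 b9) = 0f; tag = H(05 c7 ad 61 58 5c 0f) = 9d
m2: inner = H(6f ad c7 0b 32 36 1f) = 75; tag = H(05 c7 ad 61 58 5c 75) = 03 ← matches
m3: inner = H(6f ad c7 0b 32 36 0f) = 65; tag = H(05 c7 ad 61 58 5c 65) = f3
m4: inner = H(6f ad c7 0b 32 36 c8) = 1e; tag = H(05 c7 ad 61 58 5c 1e) = ac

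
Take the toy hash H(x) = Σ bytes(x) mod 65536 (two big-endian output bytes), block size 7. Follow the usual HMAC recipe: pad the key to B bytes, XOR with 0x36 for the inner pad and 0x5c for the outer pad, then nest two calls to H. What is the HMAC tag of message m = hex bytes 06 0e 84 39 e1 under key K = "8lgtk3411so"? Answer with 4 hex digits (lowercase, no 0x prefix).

Key "8lgtk3411so" = 38 6c 67 74 6b 33 34 31 31 73 6f is 11 bytes > B = 7, so hash it first: H(key) = 03 95, then zero-pad to 7 bytes: K' = 03 95 00 00 00 00 00.
K' ⊕ ipad = 35 a3 36 36 36 36 36.  K' ⊕ opad = 5f c9 5c 5c 5c 5c 5c.
Inner input = (K'⊕ipad) ∥ m = 35 a3 36 36 36 36 36 ∥ 06 0e 84 39 e1.
Inner hash: sum = 53+163+54+54+54+54+54+6+14+132+57+225 = 920 → 03 98.
Outer input = (K'⊕opad) ∥ inner = 5f c9 5c 5c 5c 5c 5c ∥ 03 98.
Outer hash (tag): sum = 95+201+92+92+92+92+92+3+152 = 911 → 03 8f.

038f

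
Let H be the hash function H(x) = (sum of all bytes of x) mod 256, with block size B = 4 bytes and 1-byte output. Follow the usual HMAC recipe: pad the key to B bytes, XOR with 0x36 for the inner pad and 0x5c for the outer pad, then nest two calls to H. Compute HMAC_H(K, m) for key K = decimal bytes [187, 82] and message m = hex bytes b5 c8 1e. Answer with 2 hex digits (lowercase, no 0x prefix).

Key decimal bytes [187, 82] = bb 52 is 2 bytes ≤ B = 4; zero-pad to 4 bytes: K' = bb 52 00 00.
K' ⊕ ipad = 8d 64 36 36.  K' ⊕ opad = e7 0e 5c 5c.
Inner input = (K'⊕ipad) ∥ m = 8d 64 36 36 ∥ b5 c8 1e.
Inner hash: sum = 141+100+54+54+181+200+30 = 760; mod 256 = 248 → f8.
Outer input = (K'⊕opad) ∥ inner = e7 0e 5c 5c ∥ f8.
Outer hash (tag): sum = 231+14+92+92+248 = 677; mod 256 = 165 → a5.

a5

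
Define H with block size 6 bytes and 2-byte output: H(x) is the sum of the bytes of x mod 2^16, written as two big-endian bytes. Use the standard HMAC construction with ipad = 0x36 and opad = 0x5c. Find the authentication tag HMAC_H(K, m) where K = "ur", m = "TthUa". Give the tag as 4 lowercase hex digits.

020f

Key "ur" = 75 72 is 2 bytes ≤ B = 6; zero-pad to 6 bytes: K' = 75 72 00 00 00 00.
K' ⊕ ipad = 43 44 36 36 36 36.  K' ⊕ opad = 29 2e 5c 5c 5c 5c.
Inner input = (K'⊕ipad) ∥ m = 43 44 36 36 36 36 ∥ 54 74 68 55 61.
Inner hash: sum = 67+68+54+54+54+54+84+116+104+85+97 = 837 → 03 45.
Outer input = (K'⊕opad) ∥ inner = 29 2e 5c 5c 5c 5c ∥ 03 45.
Outer hash (tag): sum = 41+46+92+92+92+92+3+69 = 527 → 02 0f.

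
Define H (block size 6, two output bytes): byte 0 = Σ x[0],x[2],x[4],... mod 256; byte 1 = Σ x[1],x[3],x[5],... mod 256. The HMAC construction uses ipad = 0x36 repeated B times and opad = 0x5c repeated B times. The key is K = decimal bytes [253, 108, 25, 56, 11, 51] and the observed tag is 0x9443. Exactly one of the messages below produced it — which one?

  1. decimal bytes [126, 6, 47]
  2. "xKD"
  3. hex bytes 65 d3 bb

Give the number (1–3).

Key decimal bytes [253, 108, 25, 56, 11, 51] = fd 6c 19 38 0b 33 is exactly B = 6 bytes: K' = fd 6c 19 38 0b 33.
K' ⊕ ipad = cb 5a 2f 0e 3d 05; K' ⊕ opad = a1 30 45 64 57 6f.
m1: inner = H(cb 5a 2f 0e 3d 05 7e 06 2f) = e4 73; tag = H(a1 30 45 64 57 6f e4 73) = 2176
m2: inner = H(cb 5a 2f 0e 3d 05 78 4b 44) = f3 b8; tag = H(a1 30 45 64 57 6f f3 b8) = 30bb
m3: inner = H(cb 5a 2f 0e 3d 05 65 d3 bb) = 57 40; tag = H(a1 30 45 64 57 6f 57 40) = 9443 ← matches

3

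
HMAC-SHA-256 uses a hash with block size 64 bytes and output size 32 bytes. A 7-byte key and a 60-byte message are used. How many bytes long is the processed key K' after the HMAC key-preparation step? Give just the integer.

64

Key is 7 ≤ 64 bytes, zero-padded: |K'| = 64.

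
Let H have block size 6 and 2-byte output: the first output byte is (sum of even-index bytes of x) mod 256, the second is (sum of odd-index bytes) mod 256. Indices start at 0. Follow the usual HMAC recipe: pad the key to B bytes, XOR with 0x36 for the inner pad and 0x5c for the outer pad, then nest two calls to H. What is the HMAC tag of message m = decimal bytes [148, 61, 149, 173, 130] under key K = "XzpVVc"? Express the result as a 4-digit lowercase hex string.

Key "XzpVVc" = 58 7a 70 56 56 63 is exactly B = 6 bytes: K' = 58 7a 70 56 56 63.
K' ⊕ ipad = 6e 4c 46 60 60 55.  K' ⊕ opad = 04 26 2c 0a 0a 3f.
Inner input = (K'⊕ipad) ∥ m = 6e 4c 46 60 60 55 ∥ 94 3d 95 ad 82.
Inner hash: even-index sum = 703 mod 256 = 191; odd-index sum = 491 mod 256 = 235 → bf eb.
Outer input = (K'⊕opad) ∥ inner = 04 26 2c 0a 0a 3f ∥ bf eb.
Outer hash (tag): even-index sum = 249 mod 256 = 249; odd-index sum = 346 mod 256 = 90 → f9 5a.

f95a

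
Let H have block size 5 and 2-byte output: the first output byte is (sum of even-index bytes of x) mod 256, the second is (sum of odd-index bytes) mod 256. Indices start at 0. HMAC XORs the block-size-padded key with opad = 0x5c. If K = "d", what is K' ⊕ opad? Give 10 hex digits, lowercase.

Key "d" = 64 is 1 byte ≤ B = 5; zero-pad to 5 bytes: K' = 64 00 00 00 00.
XOR each byte with 0x5c: 64⊕5c=38, 00⊕5c=5c, 00⊕5c=5c, 00⊕5c=5c, 00⊕5c=5c.

385c5c5c5c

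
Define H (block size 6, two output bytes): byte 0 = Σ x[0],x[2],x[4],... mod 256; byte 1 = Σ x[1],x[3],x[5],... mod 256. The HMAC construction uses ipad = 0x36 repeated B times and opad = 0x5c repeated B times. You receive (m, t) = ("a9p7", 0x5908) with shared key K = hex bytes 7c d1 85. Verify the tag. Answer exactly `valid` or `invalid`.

Key hex bytes 7c d1 85 is 3 bytes ≤ B = 6; zero-pad to 6 bytes: K' = 7c d1 85 00 00 00.
K' ⊕ ipad = 4a e7 b3 36 36 36; K' ⊕ opad = 20 8d d9 5c 5c 5c.
Inner hash: even-index sum = 516 mod 256 = 4; odd-index sum = 451 mod 256 = 195 → 04 c3.
Outer hash (recomputed tag): even-index sum = 345 mod 256 = 89; odd-index sum = 520 mod 256 = 8 → 59 08.
Recomputed tag = 5908; claimed = 5908 → match.

valid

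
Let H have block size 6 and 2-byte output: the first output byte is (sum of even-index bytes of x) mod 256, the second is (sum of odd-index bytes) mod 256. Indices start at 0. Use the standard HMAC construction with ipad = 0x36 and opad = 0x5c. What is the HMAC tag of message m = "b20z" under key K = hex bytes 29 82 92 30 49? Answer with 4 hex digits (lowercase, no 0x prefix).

2c42

Key hex bytes 29 82 92 30 49 is 5 bytes ≤ B = 6; zero-pad to 6 bytes: K' = 29 82 92 30 49 00.
K' ⊕ ipad = 1f b4 a4 06 7f 36.  K' ⊕ opad = 75 de ce 6c 15 5c.
Inner input = (K'⊕ipad) ∥ m = 1f b4 a4 06 7f 36 ∥ 62 32 30 7a.
Inner hash: even-index sum = 468 mod 256 = 212; odd-index sum = 412 mod 256 = 156 → d4 9c.
Outer input = (K'⊕opad) ∥ inner = 75 de ce 6c 15 5c ∥ d4 9c.
Outer hash (tag): even-index sum = 556 mod 256 = 44; odd-index sum = 578 mod 256 = 66 → 2c 42.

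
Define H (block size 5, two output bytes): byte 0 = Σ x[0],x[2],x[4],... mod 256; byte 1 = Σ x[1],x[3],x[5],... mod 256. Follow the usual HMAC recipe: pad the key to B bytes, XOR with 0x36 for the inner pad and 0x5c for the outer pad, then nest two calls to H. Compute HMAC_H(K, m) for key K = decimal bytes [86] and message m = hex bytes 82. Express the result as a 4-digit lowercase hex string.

b084

Key decimal bytes [86] = 56 is 1 byte ≤ B = 5; zero-pad to 5 bytes: K' = 56 00 00 00 00.
K' ⊕ ipad = 60 36 36 36 36.  K' ⊕ opad = 0a 5c 5c 5c 5c.
Inner input = (K'⊕ipad) ∥ m = 60 36 36 36 36 ∥ 82.
Inner hash: even-index sum = 204 mod 256 = 204; odd-index sum = 238 mod 256 = 238 → cc ee.
Outer input = (K'⊕opad) ∥ inner = 0a 5c 5c 5c 5c ∥ cc ee.
Outer hash (tag): even-index sum = 432 mod 256 = 176; odd-index sum = 388 mod 256 = 132 → b0 84.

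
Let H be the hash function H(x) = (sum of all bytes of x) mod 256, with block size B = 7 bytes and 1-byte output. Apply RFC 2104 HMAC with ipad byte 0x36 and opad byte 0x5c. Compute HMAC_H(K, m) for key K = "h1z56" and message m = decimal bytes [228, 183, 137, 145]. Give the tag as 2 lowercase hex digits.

Key "h1z56" = 68 31 7a 35 36 is 5 bytes ≤ B = 7; zero-pad to 7 bytes: K' = 68 31 7a 35 36 00 00.
K' ⊕ ipad = 5e 07 4c 03 00 36 36.  K' ⊕ opad = 34 6d 26 69 6a 5c 5c.
Inner input = (K'⊕ipad) ∥ m = 5e 07 4c 03 00 36 36 ∥ e4 b7 89 91.
Inner hash: sum = 94+7+76+3+0+54+54+228+183+137+145 = 981; mod 256 = 213 → d5.
Outer input = (K'⊕opad) ∥ inner = 34 6d 26 69 6a 5c 5c ∥ d5.
Outer hash (tag): sum = 52+109+38+105+106+92+92+213 = 807; mod 256 = 39 → 27.

27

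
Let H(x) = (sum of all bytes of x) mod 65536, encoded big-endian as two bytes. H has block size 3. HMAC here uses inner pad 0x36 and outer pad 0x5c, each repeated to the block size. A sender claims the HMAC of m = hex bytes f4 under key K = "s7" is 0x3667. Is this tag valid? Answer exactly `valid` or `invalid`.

Key "s7" = 73 37 is 2 bytes ≤ B = 3; zero-pad to 3 bytes: K' = 73 37 00.
K' ⊕ ipad = 45 01 36; K' ⊕ opad = 2f 6b 5c.
Inner hash: sum = 69+1+54+244 = 368 → 01 70.
Outer hash (recomputed tag): sum = 47+107+92+1+112 = 359 → 01 67.
Recomputed tag = 0167; claimed = 3667 → mismatch.

invalid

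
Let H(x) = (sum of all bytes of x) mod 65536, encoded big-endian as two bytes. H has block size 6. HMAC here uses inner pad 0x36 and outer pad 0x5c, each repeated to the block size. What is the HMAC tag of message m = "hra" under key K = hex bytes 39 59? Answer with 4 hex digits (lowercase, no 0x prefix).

026d

Key hex bytes 39 59 is 2 bytes ≤ B = 6; zero-pad to 6 bytes: K' = 39 59 00 00 00 00.
K' ⊕ ipad = 0f 6f 36 36 36 36.  K' ⊕ opad = 65 05 5c 5c 5c 5c.
Inner input = (K'⊕ipad) ∥ m = 0f 6f 36 36 36 36 ∥ 68 72 61.
Inner hash: sum = 15+111+54+54+54+54+104+114+97 = 657 → 02 91.
Outer input = (K'⊕opad) ∥ inner = 65 05 5c 5c 5c 5c ∥ 02 91.
Outer hash (tag): sum = 101+5+92+92+92+92+2+145 = 621 → 02 6d.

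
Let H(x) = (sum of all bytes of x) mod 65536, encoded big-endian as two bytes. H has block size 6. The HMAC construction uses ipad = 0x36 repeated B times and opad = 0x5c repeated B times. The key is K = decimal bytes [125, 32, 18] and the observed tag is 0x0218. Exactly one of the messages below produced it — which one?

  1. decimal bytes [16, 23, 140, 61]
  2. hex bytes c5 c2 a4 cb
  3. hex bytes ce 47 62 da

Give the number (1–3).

1

Key decimal bytes [125, 32, 18] = 7d 20 12 is 3 bytes ≤ B = 6; zero-pad to 6 bytes: K' = 7d 20 12 00 00 00.
K' ⊕ ipad = 4b 16 24 36 36 36; K' ⊕ opad = 21 7c 4e 5c 5c 5c.
m1: inner = H(4b 16 24 36 36 36 10 17 8c 3d) = 02 17; tag = H(21 7c 4e 5c 5c 5c 02 17) = 0218 ← matches
m2: inner = H(4b 16 24 36 36 36 c5 c2 a4 cb) = 04 1d; tag = H(21 7c 4e 5c 5c 5c 04 1d) = 0220
m3: inner = H(4b 16 24 36 36 36 ce 47 62 da) = 03 78; tag = H(21 7c 4e 5c 5c 5c 03 78) = 027a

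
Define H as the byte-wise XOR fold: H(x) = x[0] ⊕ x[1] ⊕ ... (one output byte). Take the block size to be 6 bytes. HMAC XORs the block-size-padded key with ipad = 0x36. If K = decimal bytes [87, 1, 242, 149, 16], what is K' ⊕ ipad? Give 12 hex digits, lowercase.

6137c4a32636

Key decimal bytes [87, 1, 242, 149, 16] = 57 01 f2 95 10 is 5 bytes ≤ B = 6; zero-pad to 6 bytes: K' = 57 01 f2 95 10 00.
XOR each byte with 0x36: 57⊕36=61, 01⊕36=37, f2⊕36=c4, 95⊕36=a3, 10⊕36=26, 00⊕36=36.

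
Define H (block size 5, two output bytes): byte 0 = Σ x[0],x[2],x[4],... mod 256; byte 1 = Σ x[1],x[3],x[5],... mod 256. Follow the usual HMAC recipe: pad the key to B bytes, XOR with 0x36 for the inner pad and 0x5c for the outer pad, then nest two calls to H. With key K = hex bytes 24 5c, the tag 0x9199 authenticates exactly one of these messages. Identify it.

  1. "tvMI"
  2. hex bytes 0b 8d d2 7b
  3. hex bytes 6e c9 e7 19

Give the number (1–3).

1

Key hex bytes 24 5c is 2 bytes ≤ B = 5; zero-pad to 5 bytes: K' = 24 5c 00 00 00.
K' ⊕ ipad = 12 6a 36 36 36; K' ⊕ opad = 78 00 5c 5c 5c.
m1: inner = H(12 6a 36 36 36 74 76 4d 49) = 3d 61; tag = H(78 00 5c 5c 5c 3d 61) = 9199 ← matches
m2: inner = H(12 6a 36 36 36 0b 8d d2 7b) = 86 7d; tag = H(78 00 5c 5c 5c 86 7d) = ade2
m3: inner = H(12 6a 36 36 36 6e c9 e7 19) = 60 f5; tag = H(78 00 5c 5c 5c 60 f5) = 25bc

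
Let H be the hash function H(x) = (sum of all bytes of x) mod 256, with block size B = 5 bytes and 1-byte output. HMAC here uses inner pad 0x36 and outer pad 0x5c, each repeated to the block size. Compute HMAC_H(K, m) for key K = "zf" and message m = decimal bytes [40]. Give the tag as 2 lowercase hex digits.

da

Key "zf" = 7a 66 is 2 bytes ≤ B = 5; zero-pad to 5 bytes: K' = 7a 66 00 00 00.
K' ⊕ ipad = 4c 50 36 36 36.  K' ⊕ opad = 26 3a 5c 5c 5c.
Inner input = (K'⊕ipad) ∥ m = 4c 50 36 36 36 ∥ 28.
Inner hash: sum = 76+80+54+54+54+40 = 358; mod 256 = 102 → 66.
Outer input = (K'⊕opad) ∥ inner = 26 3a 5c 5c 5c ∥ 66.
Outer hash (tag): sum = 38+58+92+92+92+102 = 474; mod 256 = 218 → da.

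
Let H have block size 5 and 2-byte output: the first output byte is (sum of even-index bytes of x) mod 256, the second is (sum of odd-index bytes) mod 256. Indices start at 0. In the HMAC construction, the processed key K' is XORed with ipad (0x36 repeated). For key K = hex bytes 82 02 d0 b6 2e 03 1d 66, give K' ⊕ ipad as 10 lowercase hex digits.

ab17363636

Key hex bytes 82 02 d0 b6 2e 03 1d 66 is 8 bytes > B = 5, so hash it first: H(key) = 9d 21, then zero-pad to 5 bytes: K' = 9d 21 00 00 00.
XOR each byte with 0x36: 9d⊕36=ab, 21⊕36=17, 00⊕36=36, 00⊕36=36, 00⊕36=36.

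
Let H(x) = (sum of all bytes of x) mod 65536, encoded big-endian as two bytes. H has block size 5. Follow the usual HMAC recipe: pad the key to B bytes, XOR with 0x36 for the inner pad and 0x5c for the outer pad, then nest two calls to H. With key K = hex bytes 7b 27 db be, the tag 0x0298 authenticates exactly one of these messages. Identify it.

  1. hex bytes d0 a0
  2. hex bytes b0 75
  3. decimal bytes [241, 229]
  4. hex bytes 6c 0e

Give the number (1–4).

Key hex bytes 7b 27 db be is 4 bytes ≤ B = 5; zero-pad to 5 bytes: K' = 7b 27 db be 00.
K' ⊕ ipad = 4d 11 ed 88 36; K' ⊕ opad = 27 7b 87 e2 5c.
m1: inner = H(4d 11 ed 88 36 d0 a0) = 03 79; tag = H(27 7b 87 e2 5c 03 79) = 02e3
m2: inner = H(4d 11 ed 88 36 b0 75) = 03 2e; tag = H(27 7b 87 e2 5c 03 2e) = 0298 ← matches
m3: inner = H(4d 11 ed 88 36 f1 e5) = 03 df; tag = H(27 7b 87 e2 5c 03 df) = 0349
m4: inner = H(4d 11 ed 88 36 6c 0e) = 02 83; tag = H(27 7b 87 e2 5c 02 83) = 02ec

2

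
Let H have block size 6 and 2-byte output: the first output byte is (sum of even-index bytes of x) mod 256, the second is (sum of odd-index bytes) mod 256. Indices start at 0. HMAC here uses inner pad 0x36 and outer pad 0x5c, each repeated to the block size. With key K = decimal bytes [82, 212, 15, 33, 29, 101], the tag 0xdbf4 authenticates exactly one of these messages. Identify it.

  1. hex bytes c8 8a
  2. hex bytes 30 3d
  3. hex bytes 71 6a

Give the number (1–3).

Key decimal bytes [82, 212, 15, 33, 29, 101] = 52 d4 0f 21 1d 65 is exactly B = 6 bytes: K' = 52 d4 0f 21 1d 65.
K' ⊕ ipad = 64 e2 39 17 2b 53; K' ⊕ opad = 0e 88 53 7d 41 39.
m1: inner = H(64 e2 39 17 2b 53 c8 8a) = 90 d6; tag = H(0e 88 53 7d 41 39 90 d6) = 3214
m2: inner = H(64 e2 39 17 2b 53 30 3d) = f8 89; tag = H(0e 88 53 7d 41 39 f8 89) = 9ac7
m3: inner = H(64 e2 39 17 2b 53 71 6a) = 39 b6; tag = H(0e 88 53 7d 41 39 39 b6) = dbf4 ← matches

3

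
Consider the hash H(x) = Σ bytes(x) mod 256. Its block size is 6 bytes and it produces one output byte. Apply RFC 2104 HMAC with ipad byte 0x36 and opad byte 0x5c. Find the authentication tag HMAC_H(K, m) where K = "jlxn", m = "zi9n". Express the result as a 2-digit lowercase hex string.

Key "jlxn" = 6a 6c 78 6e is 4 bytes ≤ B = 6; zero-pad to 6 bytes: K' = 6a 6c 78 6e 00 00.
K' ⊕ ipad = 5c 5a 4e 58 36 36.  K' ⊕ opad = 36 30 24 32 5c 5c.
Inner input = (K'⊕ipad) ∥ m = 5c 5a 4e 58 36 36 ∥ 7a 69 39 6e.
Inner hash: sum = 92+90+78+88+54+54+122+105+57+110 = 850; mod 256 = 82 → 52.
Outer input = (K'⊕opad) ∥ inner = 36 30 24 32 5c 5c ∥ 52.
Outer hash (tag): sum = 54+48+36+50+92+92+82 = 454; mod 256 = 198 → c6.

c6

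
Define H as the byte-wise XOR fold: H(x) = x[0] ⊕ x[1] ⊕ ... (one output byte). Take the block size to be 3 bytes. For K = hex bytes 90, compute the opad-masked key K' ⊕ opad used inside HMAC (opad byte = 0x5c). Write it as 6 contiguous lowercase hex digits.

cc5c5c

Key hex bytes 90 is 1 byte ≤ B = 3; zero-pad to 3 bytes: K' = 90 00 00.
XOR each byte with 0x5c: 90⊕5c=cc, 00⊕5c=5c, 00⊕5c=5c.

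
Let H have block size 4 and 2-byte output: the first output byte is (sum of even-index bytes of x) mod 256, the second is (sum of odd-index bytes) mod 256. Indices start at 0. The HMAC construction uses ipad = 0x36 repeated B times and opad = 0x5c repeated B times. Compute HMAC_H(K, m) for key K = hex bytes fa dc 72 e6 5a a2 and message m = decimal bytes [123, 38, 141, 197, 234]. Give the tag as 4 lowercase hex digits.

Key hex bytes fa dc 72 e6 5a a2 is 6 bytes > B = 4, so hash it first: H(key) = c6 64, then zero-pad to 4 bytes: K' = c6 64 00 00.
K' ⊕ ipad = f0 52 36 36.  K' ⊕ opad = 9a 38 5c 5c.
Inner input = (K'⊕ipad) ∥ m = f0 52 36 36 ∥ 7b 26 8d c5 ea.
Inner hash: even-index sum = 792 mod 256 = 24; odd-index sum = 371 mod 256 = 115 → 18 73.
Outer input = (K'⊕opad) ∥ inner = 9a 38 5c 5c ∥ 18 73.
Outer hash (tag): even-index sum = 270 mod 256 = 14; odd-index sum = 263 mod 256 = 7 → 0e 07.

0e07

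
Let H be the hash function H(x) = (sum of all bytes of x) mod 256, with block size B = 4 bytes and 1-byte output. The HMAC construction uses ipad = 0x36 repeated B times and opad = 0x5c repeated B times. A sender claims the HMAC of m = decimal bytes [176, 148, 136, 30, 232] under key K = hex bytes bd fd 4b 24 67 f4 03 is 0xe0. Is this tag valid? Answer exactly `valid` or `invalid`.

Key hex bytes bd fd 4b 24 67 f4 03 is 7 bytes > B = 4, so hash it first: H(key) = 87, then zero-pad to 4 bytes: K' = 87 00 00 00.
K' ⊕ ipad = b1 36 36 36; K' ⊕ opad = db 5c 5c 5c.
Inner hash: sum = 177+54+54+54+176+148+136+30+232 = 1061; mod 256 = 37 → 25.
Outer hash (recomputed tag): sum = 219+92+92+92+37 = 532; mod 256 = 20 → 14.
Recomputed tag = 14; claimed = e0 → mismatch.

invalid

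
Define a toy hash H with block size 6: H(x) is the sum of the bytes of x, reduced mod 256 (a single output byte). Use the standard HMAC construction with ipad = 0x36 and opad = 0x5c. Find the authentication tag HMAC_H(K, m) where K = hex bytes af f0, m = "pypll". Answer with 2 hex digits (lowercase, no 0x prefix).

Key hex bytes af f0 is 2 bytes ≤ B = 6; zero-pad to 6 bytes: K' = af f0 00 00 00 00.
K' ⊕ ipad = 99 c6 36 36 36 36.  K' ⊕ opad = f3 ac 5c 5c 5c 5c.
Inner input = (K'⊕ipad) ∥ m = 99 c6 36 36 36 36 ∥ 70 79 70 6c 6c.
Inner hash: sum = 153+198+54+54+54+54+112+121+112+108+108 = 1128; mod 256 = 104 → 68.
Outer input = (K'⊕opad) ∥ inner = f3 ac 5c 5c 5c 5c ∥ 68.
Outer hash (tag): sum = 243+172+92+92+92+92+104 = 887; mod 256 = 119 → 77.

77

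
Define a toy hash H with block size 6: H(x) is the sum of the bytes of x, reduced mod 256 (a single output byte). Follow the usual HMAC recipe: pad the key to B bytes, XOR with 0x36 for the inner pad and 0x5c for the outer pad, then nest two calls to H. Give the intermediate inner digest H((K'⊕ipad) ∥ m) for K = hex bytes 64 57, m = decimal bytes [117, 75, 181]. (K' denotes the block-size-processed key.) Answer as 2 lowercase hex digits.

00

Key hex bytes 64 57 is 2 bytes ≤ B = 6; zero-pad to 6 bytes: K' = 64 57 00 00 00 00.
K' ⊕ ipad = 52 61 36 36 36 36.
Inner input = 52 61 36 36 36 36 ∥ 75 4b b5.
Inner hash: sum = 82+97+54+54+54+54+117+75+181 = 768; mod 256 = 0 → 00.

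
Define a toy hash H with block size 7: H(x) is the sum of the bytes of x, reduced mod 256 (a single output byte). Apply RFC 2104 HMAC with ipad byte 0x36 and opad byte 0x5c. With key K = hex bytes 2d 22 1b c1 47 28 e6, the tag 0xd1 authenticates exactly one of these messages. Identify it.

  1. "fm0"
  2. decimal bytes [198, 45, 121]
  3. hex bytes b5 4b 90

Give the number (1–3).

1

Key hex bytes 2d 22 1b c1 47 28 e6 is exactly B = 7 bytes: K' = 2d 22 1b c1 47 28 e6.
K' ⊕ ipad = 1b 14 2d f7 71 1e d0; K' ⊕ opad = 71 7e 47 9d 1b 74 ba.
m1: inner = H(1b 14 2d f7 71 1e d0 66 6d 30) = b5; tag = H(71 7e 47 9d 1b 74 ba b5) = d1 ← matches
m2: inner = H(1b 14 2d f7 71 1e d0 c6 2d 79) = 1e; tag = H(71 7e 47 9d 1b 74 ba 1e) = 3a
m3: inner = H(1b 14 2d f7 71 1e d0 b5 4b 90) = 42; tag = H(71 7e 47 9d 1b 74 ba 42) = 5e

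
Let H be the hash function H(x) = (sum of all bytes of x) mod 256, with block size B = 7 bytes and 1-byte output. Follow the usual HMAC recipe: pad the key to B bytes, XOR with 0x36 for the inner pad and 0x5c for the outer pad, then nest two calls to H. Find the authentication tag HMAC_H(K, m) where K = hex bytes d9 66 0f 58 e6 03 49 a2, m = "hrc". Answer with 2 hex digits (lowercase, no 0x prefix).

Key hex bytes d9 66 0f 58 e6 03 49 a2 is 8 bytes > B = 7, so hash it first: H(key) = 7a, then zero-pad to 7 bytes: K' = 7a 00 00 00 00 00 00.
K' ⊕ ipad = 4c 36 36 36 36 36 36.  K' ⊕ opad = 26 5c 5c 5c 5c 5c 5c.
Inner input = (K'⊕ipad) ∥ m = 4c 36 36 36 36 36 36 ∥ 68 72 63.
Inner hash: sum = 76+54+54+54+54+54+54+104+114+99 = 717; mod 256 = 205 → cd.
Outer input = (K'⊕opad) ∥ inner = 26 5c 5c 5c 5c 5c 5c ∥ cd.
Outer hash (tag): sum = 38+92+92+92+92+92+92+205 = 795; mod 256 = 27 → 1b.

1b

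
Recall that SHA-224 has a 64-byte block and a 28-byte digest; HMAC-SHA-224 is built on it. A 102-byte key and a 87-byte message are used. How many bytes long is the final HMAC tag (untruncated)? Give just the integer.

The tag is one SHA-224 digest: 28 bytes.

28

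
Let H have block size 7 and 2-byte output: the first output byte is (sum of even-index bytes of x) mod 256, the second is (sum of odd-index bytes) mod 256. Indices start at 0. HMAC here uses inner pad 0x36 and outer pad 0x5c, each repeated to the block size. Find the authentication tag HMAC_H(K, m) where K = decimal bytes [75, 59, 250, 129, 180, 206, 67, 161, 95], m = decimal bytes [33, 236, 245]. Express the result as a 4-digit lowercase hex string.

7a6a

Key decimal bytes [75, 59, 250, 129, 180, 206, 67, 161, 95] = 4b 3b fa 81 b4 ce 43 a1 5f is 9 bytes > B = 7, so hash it first: H(key) = 9b 2b, then zero-pad to 7 bytes: K' = 9b 2b 00 00 00 00 00.
K' ⊕ ipad = ad 1d 36 36 36 36 36.  K' ⊕ opad = c7 77 5c 5c 5c 5c 5c.
Inner input = (K'⊕ipad) ∥ m = ad 1d 36 36 36 36 36 ∥ 21 ec f5.
Inner hash: even-index sum = 571 mod 256 = 59; odd-index sum = 415 mod 256 = 159 → 3b 9f.
Outer input = (K'⊕opad) ∥ inner = c7 77 5c 5c 5c 5c 5c ∥ 3b 9f.
Outer hash (tag): even-index sum = 634 mod 256 = 122; odd-index sum = 362 mod 256 = 106 → 7a 6a.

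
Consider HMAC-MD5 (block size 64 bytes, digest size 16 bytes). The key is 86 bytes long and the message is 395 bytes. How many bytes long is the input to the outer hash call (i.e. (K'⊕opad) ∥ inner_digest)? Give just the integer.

80

Key is 86 > 64 bytes, so it is hashed to 16 bytes then zero-padded to 64: |K'| = 64.
Outer input = (K'⊕opad) ∥ H(inner) → 64 + 16 = 80 bytes.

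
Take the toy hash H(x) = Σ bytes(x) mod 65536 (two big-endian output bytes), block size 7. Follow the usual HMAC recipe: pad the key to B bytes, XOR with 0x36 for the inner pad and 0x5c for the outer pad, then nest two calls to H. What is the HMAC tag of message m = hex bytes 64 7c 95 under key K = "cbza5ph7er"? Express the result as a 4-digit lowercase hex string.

Key "cbza5ph7er" = 63 62 7a 61 35 70 68 37 65 72 is 10 bytes > B = 7, so hash it first: H(key) = 03 bb, then zero-pad to 7 bytes: K' = 03 bb 00 00 00 00 00.
K' ⊕ ipad = 35 8d 36 36 36 36 36.  K' ⊕ opad = 5f e7 5c 5c 5c 5c 5c.
Inner input = (K'⊕ipad) ∥ m = 35 8d 36 36 36 36 36 ∥ 64 7c 95.
Inner hash: sum = 53+141+54+54+54+54+54+100+124+149 = 837 → 03 45.
Outer input = (K'⊕opad) ∥ inner = 5f e7 5c 5c 5c 5c 5c ∥ 03 45.
Outer hash (tag): sum = 95+231+92+92+92+92+92+3+69 = 858 → 03 5a.

035a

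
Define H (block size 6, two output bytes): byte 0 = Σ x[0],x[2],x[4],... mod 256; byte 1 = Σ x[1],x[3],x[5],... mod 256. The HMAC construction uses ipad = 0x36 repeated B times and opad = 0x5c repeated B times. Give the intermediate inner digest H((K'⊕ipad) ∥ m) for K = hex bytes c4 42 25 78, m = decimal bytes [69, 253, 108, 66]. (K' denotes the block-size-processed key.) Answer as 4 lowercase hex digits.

ec37

Key hex bytes c4 42 25 78 is 4 bytes ≤ B = 6; zero-pad to 6 bytes: K' = c4 42 25 78 00 00.
K' ⊕ ipad = f2 74 13 4e 36 36.
Inner input = f2 74 13 4e 36 36 ∥ 45 fd 6c 42.
Inner hash: even-index sum = 492 mod 256 = 236; odd-index sum = 567 mod 256 = 55 → ec 37.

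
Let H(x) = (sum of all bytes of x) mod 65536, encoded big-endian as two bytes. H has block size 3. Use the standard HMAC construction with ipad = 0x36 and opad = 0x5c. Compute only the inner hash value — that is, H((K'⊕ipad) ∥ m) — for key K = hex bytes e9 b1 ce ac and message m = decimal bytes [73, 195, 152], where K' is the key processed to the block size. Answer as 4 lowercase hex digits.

0231

Key hex bytes e9 b1 ce ac is 4 bytes > B = 3, so hash it first: H(key) = 03 14, then zero-pad to 3 bytes: K' = 03 14 00.
K' ⊕ ipad = 35 22 36.
Inner input = 35 22 36 ∥ 49 c3 98.
Inner hash: sum = 53+34+54+73+195+152 = 561 → 02 31.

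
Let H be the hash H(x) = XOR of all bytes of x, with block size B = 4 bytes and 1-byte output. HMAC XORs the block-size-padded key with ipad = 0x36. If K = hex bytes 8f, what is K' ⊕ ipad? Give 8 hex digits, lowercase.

b9363636

Key hex bytes 8f is 1 byte ≤ B = 4; zero-pad to 4 bytes: K' = 8f 00 00 00.
XOR each byte with 0x36: 8f⊕36=b9, 00⊕36=36, 00⊕36=36, 00⊕36=36.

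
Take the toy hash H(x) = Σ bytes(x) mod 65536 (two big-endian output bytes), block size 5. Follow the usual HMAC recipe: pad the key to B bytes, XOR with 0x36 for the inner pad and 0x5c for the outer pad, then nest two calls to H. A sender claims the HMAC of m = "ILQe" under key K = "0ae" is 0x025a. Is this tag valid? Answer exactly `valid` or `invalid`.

invalid

Key "0ae" = 30 61 65 is 3 bytes ≤ B = 5; zero-pad to 5 bytes: K' = 30 61 65 00 00.
K' ⊕ ipad = 06 57 53 36 36; K' ⊕ opad = 6c 3d 39 5c 5c.
Inner hash: sum = 6+87+83+54+54+73+76+81+101 = 615 → 02 67.
Outer hash (recomputed tag): sum = 108+61+57+92+92+2+103 = 515 → 02 03.
Recomputed tag = 0203; claimed = 025a → mismatch.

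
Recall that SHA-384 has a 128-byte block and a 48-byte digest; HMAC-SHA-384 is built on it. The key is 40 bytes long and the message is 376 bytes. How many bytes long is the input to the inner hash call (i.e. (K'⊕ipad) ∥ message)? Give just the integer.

504

Key is 40 ≤ 128 bytes, zero-padded: |K'| = 128.
Inner input = (K'⊕ipad) ∥ m → 128 + 376 = 504 bytes.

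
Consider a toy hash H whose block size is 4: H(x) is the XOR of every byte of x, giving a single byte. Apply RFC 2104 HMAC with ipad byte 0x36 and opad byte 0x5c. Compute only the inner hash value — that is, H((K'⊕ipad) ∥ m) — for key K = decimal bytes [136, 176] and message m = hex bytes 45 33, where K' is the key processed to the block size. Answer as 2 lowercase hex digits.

Key decimal bytes [136, 176] = 88 b0 is 2 bytes ≤ B = 4; zero-pad to 4 bytes: K' = 88 b0 00 00.
K' ⊕ ipad = be 86 36 36.
Inner input = be 86 36 36 ∥ 45 33.
Inner hash: XOR be⊕86⊕36⊕36⊕45⊕33 = 4e.

4e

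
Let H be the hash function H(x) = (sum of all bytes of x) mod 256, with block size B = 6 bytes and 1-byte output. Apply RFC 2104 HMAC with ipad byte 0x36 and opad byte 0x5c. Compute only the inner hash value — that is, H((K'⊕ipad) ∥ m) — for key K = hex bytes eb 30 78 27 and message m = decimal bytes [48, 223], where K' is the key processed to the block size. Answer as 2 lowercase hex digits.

bd

Key hex bytes eb 30 78 27 is 4 bytes ≤ B = 6; zero-pad to 6 bytes: K' = eb 30 78 27 00 00.
K' ⊕ ipad = dd 06 4e 11 36 36.
Inner input = dd 06 4e 11 36 36 ∥ 30 df.
Inner hash: sum = 221+6+78+17+54+54+48+223 = 701; mod 256 = 189 → bd.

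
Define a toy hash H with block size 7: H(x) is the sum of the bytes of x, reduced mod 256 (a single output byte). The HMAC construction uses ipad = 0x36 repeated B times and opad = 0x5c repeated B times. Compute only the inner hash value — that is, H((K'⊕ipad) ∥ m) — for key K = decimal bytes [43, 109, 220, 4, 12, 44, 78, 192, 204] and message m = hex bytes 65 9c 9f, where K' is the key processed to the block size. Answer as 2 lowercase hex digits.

a0

Key decimal bytes [43, 109, 220, 4, 12, 44, 78, 192, 204] = 2b 6d dc 04 0c 2c 4e c0 cc is 9 bytes > B = 7, so hash it first: H(key) = 8a, then zero-pad to 7 bytes: K' = 8a 00 00 00 00 00 00.
K' ⊕ ipad = bc 36 36 36 36 36 36.
Inner input = bc 36 36 36 36 36 36 ∥ 65 9c 9f.
Inner hash: sum = 188+54+54+54+54+54+54+101+156+159 = 928; mod 256 = 160 → a0.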